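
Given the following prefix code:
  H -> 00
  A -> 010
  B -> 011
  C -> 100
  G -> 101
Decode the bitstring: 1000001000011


Decoding step by step:
Bits 100 -> C
Bits 00 -> H
Bits 010 -> A
Bits 00 -> H
Bits 011 -> B


Decoded message: CHAHB


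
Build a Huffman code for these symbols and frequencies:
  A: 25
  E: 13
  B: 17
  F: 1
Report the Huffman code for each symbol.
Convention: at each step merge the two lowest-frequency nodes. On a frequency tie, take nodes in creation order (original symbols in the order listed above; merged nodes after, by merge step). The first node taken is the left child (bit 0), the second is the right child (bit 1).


Huffman tree construction:
Step 1: Merge F(1) + E(13) = 14
Step 2: Merge (F+E)(14) + B(17) = 31
Step 3: Merge A(25) + ((F+E)+B)(31) = 56
Read each symbol's code off the tree from the root (left child = 0, right child = 1).

Codes:
  A: 0 (length 1)
  E: 101 (length 3)
  B: 11 (length 2)
  F: 100 (length 3)
Average code length: 101/56 = 1.8036 bits/symbol


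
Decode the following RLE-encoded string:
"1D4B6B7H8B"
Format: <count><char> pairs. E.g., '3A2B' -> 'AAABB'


Expanding each <count><char> pair:
  1D -> 'D'
  4B -> 'BBBB'
  6B -> 'BBBBBB'
  7H -> 'HHHHHHH'
  8B -> 'BBBBBBBB'

Decoded = DBBBBBBBBBBHHHHHHHBBBBBBBB


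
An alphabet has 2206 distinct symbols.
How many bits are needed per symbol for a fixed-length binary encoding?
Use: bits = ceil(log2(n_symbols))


log2(2206) = 11.1072
Bracket: 2^11 = 2048 < 2206 <= 2^12 = 4096
So ceil(log2(2206)) = 12

bits = ceil(log2(2206)) = ceil(11.1072) = 12 bits


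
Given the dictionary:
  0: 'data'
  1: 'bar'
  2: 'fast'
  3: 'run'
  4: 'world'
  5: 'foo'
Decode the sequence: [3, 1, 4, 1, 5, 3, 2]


Look up each index in the dictionary:
  3 -> 'run'
  1 -> 'bar'
  4 -> 'world'
  1 -> 'bar'
  5 -> 'foo'
  3 -> 'run'
  2 -> 'fast'

Decoded: "run bar world bar foo run fast"


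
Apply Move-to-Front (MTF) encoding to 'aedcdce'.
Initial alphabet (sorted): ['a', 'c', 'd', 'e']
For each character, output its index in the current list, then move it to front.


MTF encoding:
'a': index 0 in ['a', 'c', 'd', 'e'] -> ['a', 'c', 'd', 'e']
'e': index 3 in ['a', 'c', 'd', 'e'] -> ['e', 'a', 'c', 'd']
'd': index 3 in ['e', 'a', 'c', 'd'] -> ['d', 'e', 'a', 'c']
'c': index 3 in ['d', 'e', 'a', 'c'] -> ['c', 'd', 'e', 'a']
'd': index 1 in ['c', 'd', 'e', 'a'] -> ['d', 'c', 'e', 'a']
'c': index 1 in ['d', 'c', 'e', 'a'] -> ['c', 'd', 'e', 'a']
'e': index 2 in ['c', 'd', 'e', 'a'] -> ['e', 'c', 'd', 'a']


Output: [0, 3, 3, 3, 1, 1, 2]


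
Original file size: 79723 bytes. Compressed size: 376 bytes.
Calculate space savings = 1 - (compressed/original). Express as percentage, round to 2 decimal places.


ratio = compressed/original = 376/79723 = 0.004716
savings = 1 - ratio = 1 - 0.004716 = 0.995284
as a percentage: 0.995284 * 100 = 99.53%

Space savings = 1 - 376/79723 = 99.53%


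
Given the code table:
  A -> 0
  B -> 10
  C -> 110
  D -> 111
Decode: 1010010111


Decoding:
10 -> B
10 -> B
0 -> A
10 -> B
111 -> D


Result: BBABD


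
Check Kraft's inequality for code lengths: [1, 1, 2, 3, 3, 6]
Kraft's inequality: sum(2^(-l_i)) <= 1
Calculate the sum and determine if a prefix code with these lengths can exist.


Sum = 2^(-1) + 2^(-1) + 2^(-2) + 2^(-3) + 2^(-3) + 2^(-6)
    = 0.5 + 0.5 + 0.25 + 0.125 + 0.125 + 0.015625
    = 97/64 = 1.515625
Since 1.515625 > 1, Kraft's inequality is NOT satisfied.
A prefix code with these lengths CANNOT exist.

Kraft sum = 1.515625. Not satisfied.


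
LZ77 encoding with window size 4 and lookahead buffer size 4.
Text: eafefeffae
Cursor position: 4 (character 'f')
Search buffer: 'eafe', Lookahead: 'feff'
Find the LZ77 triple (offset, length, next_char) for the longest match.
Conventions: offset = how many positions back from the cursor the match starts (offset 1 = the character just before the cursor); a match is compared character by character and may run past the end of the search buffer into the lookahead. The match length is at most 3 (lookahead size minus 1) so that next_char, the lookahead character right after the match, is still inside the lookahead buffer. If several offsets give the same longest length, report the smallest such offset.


Try each offset into the search buffer:
  offset=1 (pos 3, char 'e'): match length 0
  offset=2 (pos 2, char 'f'): match length 3
  offset=3 (pos 1, char 'a'): match length 0
  offset=4 (pos 0, char 'e'): match length 0
Longest match has length 3 at offset 2.
next_char = character at position 4 + 3 = 7 -> 'f'

Best match: offset=2, length=3 (matching 'fef' starting at position 2)
LZ77 triple: (2, 3, 'f')


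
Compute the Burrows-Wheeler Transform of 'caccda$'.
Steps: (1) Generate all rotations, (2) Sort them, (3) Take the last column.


Rotations (sorted):
  0: $caccda -> last char: a
  1: a$caccd -> last char: d
  2: accda$c -> last char: c
  3: caccda$ -> last char: $
  4: ccda$ca -> last char: a
  5: cda$cac -> last char: c
  6: da$cacc -> last char: c


BWT = adc$acc


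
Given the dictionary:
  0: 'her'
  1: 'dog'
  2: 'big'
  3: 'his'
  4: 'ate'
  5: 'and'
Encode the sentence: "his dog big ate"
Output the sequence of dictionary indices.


Look up each word in the dictionary:
  'his' -> 3
  'dog' -> 1
  'big' -> 2
  'ate' -> 4

Encoded: [3, 1, 2, 4]


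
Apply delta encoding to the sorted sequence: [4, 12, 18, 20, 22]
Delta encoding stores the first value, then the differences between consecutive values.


First value: 4
Deltas:
  12 - 4 = 8
  18 - 12 = 6
  20 - 18 = 2
  22 - 20 = 2


Delta encoded: [4, 8, 6, 2, 2]


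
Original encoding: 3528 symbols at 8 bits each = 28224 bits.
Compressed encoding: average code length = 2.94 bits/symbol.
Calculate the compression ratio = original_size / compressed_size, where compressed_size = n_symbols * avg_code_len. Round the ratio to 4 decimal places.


original_size = n_symbols * orig_bits = 3528 * 8 = 28224 bits
compressed_size = n_symbols * avg_code_len = 3528 * 2.94 = 10372.32 bits
ratio = original_size / compressed_size = 28224 / 10372.32 = 2.7211

Compression ratio = 2.7211


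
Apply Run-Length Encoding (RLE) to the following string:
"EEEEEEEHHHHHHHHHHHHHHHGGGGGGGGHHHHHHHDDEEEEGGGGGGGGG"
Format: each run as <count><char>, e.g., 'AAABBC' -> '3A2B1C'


Scanning runs left to right:
  i=0: run of 'E' x 7 -> '7E'
  i=7: run of 'H' x 15 -> '15H'
  i=22: run of 'G' x 8 -> '8G'
  i=30: run of 'H' x 7 -> '7H'
  i=37: run of 'D' x 2 -> '2D'
  i=39: run of 'E' x 4 -> '4E'
  i=43: run of 'G' x 9 -> '9G'

RLE = 7E15H8G7H2D4E9G


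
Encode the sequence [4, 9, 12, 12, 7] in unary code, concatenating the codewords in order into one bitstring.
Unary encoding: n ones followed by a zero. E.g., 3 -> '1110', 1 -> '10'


Encode each number as n ones followed by a terminating 0:
  4 -> 11110 (5 bits)
  9 -> 1111111110 (10 bits)
  12 -> 1111111111110 (13 bits)
  12 -> 1111111111110 (13 bits)
  7 -> 11111110 (8 bits)
Total length = 5 + 10 + 13 + 13 + 8 = 49 bits.

Unary([4, 9, 12, 12, 7]) = 1111011111111101111111111110111111111111011111110 (49 bits)


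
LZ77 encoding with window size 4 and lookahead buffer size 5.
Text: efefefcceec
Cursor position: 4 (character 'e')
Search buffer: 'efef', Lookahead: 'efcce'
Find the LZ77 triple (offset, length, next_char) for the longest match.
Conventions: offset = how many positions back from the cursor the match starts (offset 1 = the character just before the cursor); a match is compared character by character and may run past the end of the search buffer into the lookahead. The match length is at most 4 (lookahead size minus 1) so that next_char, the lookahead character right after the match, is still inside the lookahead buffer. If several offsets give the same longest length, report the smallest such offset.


Try each offset into the search buffer:
  offset=1 (pos 3, char 'f'): match length 0
  offset=2 (pos 2, char 'e'): match length 2
  offset=3 (pos 1, char 'f'): match length 0
  offset=4 (pos 0, char 'e'): match length 2
Longest match has length 2, found at offsets 2, 4; take the smallest, offset 2.
next_char = character at position 4 + 2 = 6 -> 'c'

Best match: offset=2, length=2 (matching 'ef' starting at position 2)
LZ77 triple: (2, 2, 'c')


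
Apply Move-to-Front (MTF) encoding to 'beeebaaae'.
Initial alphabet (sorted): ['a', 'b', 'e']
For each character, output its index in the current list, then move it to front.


MTF encoding:
'b': index 1 in ['a', 'b', 'e'] -> ['b', 'a', 'e']
'e': index 2 in ['b', 'a', 'e'] -> ['e', 'b', 'a']
'e': index 0 in ['e', 'b', 'a'] -> ['e', 'b', 'a']
'e': index 0 in ['e', 'b', 'a'] -> ['e', 'b', 'a']
'b': index 1 in ['e', 'b', 'a'] -> ['b', 'e', 'a']
'a': index 2 in ['b', 'e', 'a'] -> ['a', 'b', 'e']
'a': index 0 in ['a', 'b', 'e'] -> ['a', 'b', 'e']
'a': index 0 in ['a', 'b', 'e'] -> ['a', 'b', 'e']
'e': index 2 in ['a', 'b', 'e'] -> ['e', 'a', 'b']


Output: [1, 2, 0, 0, 1, 2, 0, 0, 2]


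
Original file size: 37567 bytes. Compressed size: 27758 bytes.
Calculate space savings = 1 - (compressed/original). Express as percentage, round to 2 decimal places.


ratio = compressed/original = 27758/37567 = 0.738893
savings = 1 - ratio = 1 - 0.738893 = 0.261107
as a percentage: 0.261107 * 100 = 26.11%

Space savings = 1 - 27758/37567 = 26.11%


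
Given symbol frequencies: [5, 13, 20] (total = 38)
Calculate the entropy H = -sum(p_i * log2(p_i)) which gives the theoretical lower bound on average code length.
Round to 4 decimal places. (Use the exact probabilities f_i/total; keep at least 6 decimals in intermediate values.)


Per-symbol terms -p_i * log2(p_i) with p_i = f_i/38:
  p = 5/38 = 0.131579: log2(p) = -2.925999, -p*log2(p) = 0.385000
  p = 13/38 = 0.342105: log2(p) = -1.547488, -p*log2(p) = 0.529404
  p = 20/38 = 0.526316: log2(p) = -0.925999, -p*log2(p) = 0.487368
H = 0.385000 + 0.529404 + 0.487368 = 1.401772

H = 1.4018 bits/symbol


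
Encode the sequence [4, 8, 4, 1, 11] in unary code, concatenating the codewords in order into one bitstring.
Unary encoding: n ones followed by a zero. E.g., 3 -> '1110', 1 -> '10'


Encode each number as n ones followed by a terminating 0:
  4 -> 11110 (5 bits)
  8 -> 111111110 (9 bits)
  4 -> 11110 (5 bits)
  1 -> 10 (2 bits)
  11 -> 111111111110 (12 bits)
Total length = 5 + 9 + 5 + 2 + 12 = 33 bits.

Unary([4, 8, 4, 1, 11]) = 111101111111101111010111111111110 (33 bits)


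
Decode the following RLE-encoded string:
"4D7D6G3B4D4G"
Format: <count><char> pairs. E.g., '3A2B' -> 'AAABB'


Expanding each <count><char> pair:
  4D -> 'DDDD'
  7D -> 'DDDDDDD'
  6G -> 'GGGGGG'
  3B -> 'BBB'
  4D -> 'DDDD'
  4G -> 'GGGG'

Decoded = DDDDDDDDDDDGGGGGGBBBDDDDGGGG


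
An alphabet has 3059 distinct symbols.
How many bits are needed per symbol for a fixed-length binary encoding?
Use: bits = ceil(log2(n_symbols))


log2(3059) = 11.5788
Bracket: 2^11 = 2048 < 3059 <= 2^12 = 4096
So ceil(log2(3059)) = 12

bits = ceil(log2(3059)) = ceil(11.5788) = 12 bits


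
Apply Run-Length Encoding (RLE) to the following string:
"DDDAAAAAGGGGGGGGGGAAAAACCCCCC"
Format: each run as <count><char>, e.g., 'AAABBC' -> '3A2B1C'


Scanning runs left to right:
  i=0: run of 'D' x 3 -> '3D'
  i=3: run of 'A' x 5 -> '5A'
  i=8: run of 'G' x 10 -> '10G'
  i=18: run of 'A' x 5 -> '5A'
  i=23: run of 'C' x 6 -> '6C'

RLE = 3D5A10G5A6C


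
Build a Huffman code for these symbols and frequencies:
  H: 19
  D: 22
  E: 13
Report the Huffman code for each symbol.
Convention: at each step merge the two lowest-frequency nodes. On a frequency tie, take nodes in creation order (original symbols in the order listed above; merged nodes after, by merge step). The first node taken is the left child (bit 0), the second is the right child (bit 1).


Huffman tree construction:
Step 1: Merge E(13) + H(19) = 32
Step 2: Merge D(22) + (E+H)(32) = 54
Read each symbol's code off the tree from the root (left child = 0, right child = 1).

Codes:
  H: 11 (length 2)
  D: 0 (length 1)
  E: 10 (length 2)
Average code length: 86/54 = 1.5926 bits/symbol


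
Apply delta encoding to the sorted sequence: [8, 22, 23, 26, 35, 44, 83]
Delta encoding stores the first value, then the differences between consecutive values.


First value: 8
Deltas:
  22 - 8 = 14
  23 - 22 = 1
  26 - 23 = 3
  35 - 26 = 9
  44 - 35 = 9
  83 - 44 = 39


Delta encoded: [8, 14, 1, 3, 9, 9, 39]


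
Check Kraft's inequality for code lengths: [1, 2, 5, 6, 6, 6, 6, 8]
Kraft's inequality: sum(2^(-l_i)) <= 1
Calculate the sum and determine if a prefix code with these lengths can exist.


Sum = 2^(-1) + 2^(-2) + 2^(-5) + 2^(-6) + 2^(-6) + 2^(-6) + 2^(-6) + 2^(-8)
    = 0.5 + 0.25 + 0.03125 + 0.015625 + 0.015625 + 0.015625 + 0.015625 + 0.00390625
    = 217/256 = 0.84765625
Since 0.84765625 <= 1, Kraft's inequality IS satisfied.
A prefix code with these lengths CAN exist.

Kraft sum = 0.84765625. Satisfied.


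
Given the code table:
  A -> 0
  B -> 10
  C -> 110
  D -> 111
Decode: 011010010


Decoding:
0 -> A
110 -> C
10 -> B
0 -> A
10 -> B


Result: ACBAB


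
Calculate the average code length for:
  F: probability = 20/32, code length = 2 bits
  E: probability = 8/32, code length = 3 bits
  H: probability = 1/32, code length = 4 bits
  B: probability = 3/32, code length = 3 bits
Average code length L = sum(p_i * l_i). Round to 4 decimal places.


Weighted contributions p_i * l_i:
  F: (20/32) * 2 = 40/32
  E: (8/32) * 3 = 24/32
  H: (1/32) * 4 = 4/32
  B: (3/32) * 3 = 9/32
Sum = (40 + 24 + 4 + 9)/32 = 77/32

L = 77/32 = 2.4063 bits/symbol


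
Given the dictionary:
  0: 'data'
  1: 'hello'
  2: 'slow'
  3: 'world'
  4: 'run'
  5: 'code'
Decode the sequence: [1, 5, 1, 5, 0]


Look up each index in the dictionary:
  1 -> 'hello'
  5 -> 'code'
  1 -> 'hello'
  5 -> 'code'
  0 -> 'data'

Decoded: "hello code hello code data"


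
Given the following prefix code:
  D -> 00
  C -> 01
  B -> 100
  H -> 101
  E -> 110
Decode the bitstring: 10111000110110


Decoding step by step:
Bits 101 -> H
Bits 110 -> E
Bits 00 -> D
Bits 110 -> E
Bits 110 -> E


Decoded message: HEDEE


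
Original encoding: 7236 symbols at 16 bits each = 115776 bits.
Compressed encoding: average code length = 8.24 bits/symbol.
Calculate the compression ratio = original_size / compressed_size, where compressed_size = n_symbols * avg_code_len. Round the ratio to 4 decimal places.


original_size = n_symbols * orig_bits = 7236 * 16 = 115776 bits
compressed_size = n_symbols * avg_code_len = 7236 * 8.24 = 59624.64 bits
ratio = original_size / compressed_size = 115776 / 59624.64 = 1.9417

Compression ratio = 1.9417


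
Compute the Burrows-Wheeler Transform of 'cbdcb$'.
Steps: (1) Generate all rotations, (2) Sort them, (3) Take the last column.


Rotations (sorted):
  0: $cbdcb -> last char: b
  1: b$cbdc -> last char: c
  2: bdcb$c -> last char: c
  3: cb$cbd -> last char: d
  4: cbdcb$ -> last char: $
  5: dcb$cb -> last char: b


BWT = bccd$b


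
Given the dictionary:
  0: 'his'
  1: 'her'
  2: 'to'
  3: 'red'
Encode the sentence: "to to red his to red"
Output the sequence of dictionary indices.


Look up each word in the dictionary:
  'to' -> 2
  'to' -> 2
  'red' -> 3
  'his' -> 0
  'to' -> 2
  'red' -> 3

Encoded: [2, 2, 3, 0, 2, 3]


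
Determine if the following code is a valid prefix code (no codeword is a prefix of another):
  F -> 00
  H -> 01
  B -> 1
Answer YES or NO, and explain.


Checking each pair (does one codeword prefix another?):
  F='00' vs H='01': no prefix
  F='00' vs B='1': no prefix
  H='01' vs F='00': no prefix
  H='01' vs B='1': no prefix
  B='1' vs F='00': no prefix
  B='1' vs H='01': no prefix
No violation found over all pairs.

YES -- this is a valid prefix code. No codeword is a prefix of any other codeword.


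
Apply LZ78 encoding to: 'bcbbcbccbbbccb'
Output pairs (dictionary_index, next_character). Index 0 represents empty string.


LZ78 encoding steps:
Dictionary: {0: ''}
Step 1: w='' (idx 0), next='b' -> output (0, 'b'), add 'b' as idx 1
Step 2: w='' (idx 0), next='c' -> output (0, 'c'), add 'c' as idx 2
Step 3: w='b' (idx 1), next='b' -> output (1, 'b'), add 'bb' as idx 3
Step 4: w='c' (idx 2), next='b' -> output (2, 'b'), add 'cb' as idx 4
Step 5: w='c' (idx 2), next='c' -> output (2, 'c'), add 'cc' as idx 5
Step 6: w='bb' (idx 3), next='b' -> output (3, 'b'), add 'bbb' as idx 6
Step 7: w='cc' (idx 5), next='b' -> output (5, 'b'), add 'ccb' as idx 7


Encoded: [(0, 'b'), (0, 'c'), (1, 'b'), (2, 'b'), (2, 'c'), (3, 'b'), (5, 'b')]


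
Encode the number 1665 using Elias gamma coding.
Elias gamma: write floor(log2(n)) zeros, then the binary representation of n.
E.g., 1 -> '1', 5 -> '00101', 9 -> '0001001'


num_bits = floor(log2(1665)) + 1 = 11
leading_zeros = num_bits - 1 = 10
binary(1665) = 11010000001

Elias gamma(1665) = '0000000000' + '11010000001' = 000000000011010000001 (21 bits)


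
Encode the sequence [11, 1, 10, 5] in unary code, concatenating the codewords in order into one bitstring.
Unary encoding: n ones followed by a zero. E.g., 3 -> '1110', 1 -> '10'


Encode each number as n ones followed by a terminating 0:
  11 -> 111111111110 (12 bits)
  1 -> 10 (2 bits)
  10 -> 11111111110 (11 bits)
  5 -> 111110 (6 bits)
Total length = 12 + 2 + 11 + 6 = 31 bits.

Unary([11, 1, 10, 5]) = 1111111111101011111111110111110 (31 bits)


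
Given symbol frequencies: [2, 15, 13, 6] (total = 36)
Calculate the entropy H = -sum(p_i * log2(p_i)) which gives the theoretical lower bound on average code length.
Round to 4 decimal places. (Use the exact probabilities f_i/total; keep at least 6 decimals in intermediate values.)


Per-symbol terms -p_i * log2(p_i) with p_i = f_i/36:
  p = 2/36 = 0.055556: log2(p) = -4.169925, -p*log2(p) = 0.231663
  p = 15/36 = 0.416667: log2(p) = -1.263034, -p*log2(p) = 0.526264
  p = 13/36 = 0.361111: log2(p) = -1.469485, -p*log2(p) = 0.530647
  p = 6/36 = 0.166667: log2(p) = -2.584963, -p*log2(p) = 0.430827
H = 0.231663 + 0.526264 + 0.530647 + 0.430827 = 1.719401

H = 1.7194 bits/symbol


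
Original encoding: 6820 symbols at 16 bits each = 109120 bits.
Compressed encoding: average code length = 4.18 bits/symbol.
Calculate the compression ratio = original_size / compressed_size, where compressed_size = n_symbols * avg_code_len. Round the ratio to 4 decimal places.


original_size = n_symbols * orig_bits = 6820 * 16 = 109120 bits
compressed_size = n_symbols * avg_code_len = 6820 * 4.18 = 28507.6 bits
ratio = original_size / compressed_size = 109120 / 28507.6 = 3.8278

Compression ratio = 3.8278


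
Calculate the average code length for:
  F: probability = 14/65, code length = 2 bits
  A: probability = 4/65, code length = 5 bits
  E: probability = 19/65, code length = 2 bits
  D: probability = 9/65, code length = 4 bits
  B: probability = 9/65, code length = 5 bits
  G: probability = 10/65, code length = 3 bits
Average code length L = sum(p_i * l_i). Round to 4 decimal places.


Weighted contributions p_i * l_i:
  F: (14/65) * 2 = 28/65
  A: (4/65) * 5 = 20/65
  E: (19/65) * 2 = 38/65
  D: (9/65) * 4 = 36/65
  B: (9/65) * 5 = 45/65
  G: (10/65) * 3 = 30/65
Sum = (28 + 20 + 38 + 36 + 45 + 30)/65 = 197/65

L = 197/65 = 3.0308 bits/symbol


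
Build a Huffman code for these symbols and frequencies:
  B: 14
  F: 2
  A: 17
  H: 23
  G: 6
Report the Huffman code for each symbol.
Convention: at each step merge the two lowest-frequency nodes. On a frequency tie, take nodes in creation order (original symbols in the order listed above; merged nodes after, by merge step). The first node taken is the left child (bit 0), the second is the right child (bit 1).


Huffman tree construction:
Step 1: Merge F(2) + G(6) = 8
Step 2: Merge (F+G)(8) + B(14) = 22
Step 3: Merge A(17) + ((F+G)+B)(22) = 39
Step 4: Merge H(23) + (A+((F+G)+B))(39) = 62
Read each symbol's code off the tree from the root (left child = 0, right child = 1).

Codes:
  B: 111 (length 3)
  F: 1100 (length 4)
  A: 10 (length 2)
  H: 0 (length 1)
  G: 1101 (length 4)
Average code length: 131/62 = 2.1129 bits/symbol


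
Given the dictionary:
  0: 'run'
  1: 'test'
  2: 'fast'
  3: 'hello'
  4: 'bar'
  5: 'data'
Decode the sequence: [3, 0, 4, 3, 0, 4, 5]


Look up each index in the dictionary:
  3 -> 'hello'
  0 -> 'run'
  4 -> 'bar'
  3 -> 'hello'
  0 -> 'run'
  4 -> 'bar'
  5 -> 'data'

Decoded: "hello run bar hello run bar data"


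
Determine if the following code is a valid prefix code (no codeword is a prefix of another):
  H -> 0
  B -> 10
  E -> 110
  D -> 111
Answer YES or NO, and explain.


Checking each pair (does one codeword prefix another?):
  H='0' vs B='10': no prefix
  H='0' vs E='110': no prefix
  H='0' vs D='111': no prefix
  B='10' vs H='0': no prefix
  B='10' vs E='110': no prefix
  B='10' vs D='111': no prefix
  E='110' vs H='0': no prefix
  E='110' vs B='10': no prefix
  E='110' vs D='111': no prefix
  D='111' vs H='0': no prefix
  D='111' vs B='10': no prefix
  D='111' vs E='110': no prefix
No violation found over all pairs.

YES -- this is a valid prefix code. No codeword is a prefix of any other codeword.


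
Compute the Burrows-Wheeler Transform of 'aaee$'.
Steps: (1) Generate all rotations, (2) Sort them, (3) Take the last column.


Rotations (sorted):
  0: $aaee -> last char: e
  1: aaee$ -> last char: $
  2: aee$a -> last char: a
  3: e$aae -> last char: e
  4: ee$aa -> last char: a


BWT = e$aea


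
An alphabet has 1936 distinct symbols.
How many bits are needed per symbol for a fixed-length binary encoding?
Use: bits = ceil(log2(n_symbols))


log2(1936) = 10.9189
Bracket: 2^10 = 1024 < 1936 <= 2^11 = 2048
So ceil(log2(1936)) = 11

bits = ceil(log2(1936)) = ceil(10.9189) = 11 bits


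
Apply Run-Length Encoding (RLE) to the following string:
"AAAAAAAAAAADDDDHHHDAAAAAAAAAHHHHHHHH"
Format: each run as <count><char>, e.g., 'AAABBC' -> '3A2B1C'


Scanning runs left to right:
  i=0: run of 'A' x 11 -> '11A'
  i=11: run of 'D' x 4 -> '4D'
  i=15: run of 'H' x 3 -> '3H'
  i=18: run of 'D' x 1 -> '1D'
  i=19: run of 'A' x 9 -> '9A'
  i=28: run of 'H' x 8 -> '8H'

RLE = 11A4D3H1D9A8H


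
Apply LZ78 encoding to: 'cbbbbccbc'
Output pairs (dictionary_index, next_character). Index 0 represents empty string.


LZ78 encoding steps:
Dictionary: {0: ''}
Step 1: w='' (idx 0), next='c' -> output (0, 'c'), add 'c' as idx 1
Step 2: w='' (idx 0), next='b' -> output (0, 'b'), add 'b' as idx 2
Step 3: w='b' (idx 2), next='b' -> output (2, 'b'), add 'bb' as idx 3
Step 4: w='b' (idx 2), next='c' -> output (2, 'c'), add 'bc' as idx 4
Step 5: w='c' (idx 1), next='b' -> output (1, 'b'), add 'cb' as idx 5
Step 6: w='c' (idx 1), end of input -> output (1, '')


Encoded: [(0, 'c'), (0, 'b'), (2, 'b'), (2, 'c'), (1, 'b'), (1, '')]


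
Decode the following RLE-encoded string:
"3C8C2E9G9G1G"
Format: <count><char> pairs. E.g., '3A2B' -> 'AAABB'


Expanding each <count><char> pair:
  3C -> 'CCC'
  8C -> 'CCCCCCCC'
  2E -> 'EE'
  9G -> 'GGGGGGGGG'
  9G -> 'GGGGGGGGG'
  1G -> 'G'

Decoded = CCCCCCCCCCCEEGGGGGGGGGGGGGGGGGGG


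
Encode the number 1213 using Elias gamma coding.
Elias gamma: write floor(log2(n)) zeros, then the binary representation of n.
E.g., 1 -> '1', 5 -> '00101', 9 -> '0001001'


num_bits = floor(log2(1213)) + 1 = 11
leading_zeros = num_bits - 1 = 10
binary(1213) = 10010111101

Elias gamma(1213) = '0000000000' + '10010111101' = 000000000010010111101 (21 bits)


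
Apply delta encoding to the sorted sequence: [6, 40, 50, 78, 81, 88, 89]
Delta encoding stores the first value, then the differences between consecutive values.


First value: 6
Deltas:
  40 - 6 = 34
  50 - 40 = 10
  78 - 50 = 28
  81 - 78 = 3
  88 - 81 = 7
  89 - 88 = 1


Delta encoded: [6, 34, 10, 28, 3, 7, 1]


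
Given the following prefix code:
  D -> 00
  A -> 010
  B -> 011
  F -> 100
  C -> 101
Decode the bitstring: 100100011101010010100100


Decoding step by step:
Bits 100 -> F
Bits 100 -> F
Bits 011 -> B
Bits 101 -> C
Bits 010 -> A
Bits 010 -> A
Bits 100 -> F
Bits 100 -> F


Decoded message: FFBCAAFF


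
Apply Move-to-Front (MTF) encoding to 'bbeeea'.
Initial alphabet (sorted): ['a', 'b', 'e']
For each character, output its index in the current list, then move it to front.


MTF encoding:
'b': index 1 in ['a', 'b', 'e'] -> ['b', 'a', 'e']
'b': index 0 in ['b', 'a', 'e'] -> ['b', 'a', 'e']
'e': index 2 in ['b', 'a', 'e'] -> ['e', 'b', 'a']
'e': index 0 in ['e', 'b', 'a'] -> ['e', 'b', 'a']
'e': index 0 in ['e', 'b', 'a'] -> ['e', 'b', 'a']
'a': index 2 in ['e', 'b', 'a'] -> ['a', 'e', 'b']


Output: [1, 0, 2, 0, 0, 2]


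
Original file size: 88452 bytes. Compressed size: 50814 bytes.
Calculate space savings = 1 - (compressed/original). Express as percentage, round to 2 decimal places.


ratio = compressed/original = 50814/88452 = 0.574481
savings = 1 - ratio = 1 - 0.574481 = 0.425519
as a percentage: 0.425519 * 100 = 42.55%

Space savings = 1 - 50814/88452 = 42.55%


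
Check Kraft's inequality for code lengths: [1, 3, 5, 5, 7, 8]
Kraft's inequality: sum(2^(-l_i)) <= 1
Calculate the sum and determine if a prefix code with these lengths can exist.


Sum = 2^(-1) + 2^(-3) + 2^(-5) + 2^(-5) + 2^(-7) + 2^(-8)
    = 0.5 + 0.125 + 0.03125 + 0.03125 + 0.0078125 + 0.00390625
    = 179/256 = 0.69921875
Since 0.69921875 <= 1, Kraft's inequality IS satisfied.
A prefix code with these lengths CAN exist.

Kraft sum = 0.69921875. Satisfied.


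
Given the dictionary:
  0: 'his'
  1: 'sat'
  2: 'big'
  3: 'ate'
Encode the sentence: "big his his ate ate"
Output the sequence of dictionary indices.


Look up each word in the dictionary:
  'big' -> 2
  'his' -> 0
  'his' -> 0
  'ate' -> 3
  'ate' -> 3

Encoded: [2, 0, 0, 3, 3]


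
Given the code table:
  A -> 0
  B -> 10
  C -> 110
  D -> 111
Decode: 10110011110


Decoding:
10 -> B
110 -> C
0 -> A
111 -> D
10 -> B


Result: BCADB


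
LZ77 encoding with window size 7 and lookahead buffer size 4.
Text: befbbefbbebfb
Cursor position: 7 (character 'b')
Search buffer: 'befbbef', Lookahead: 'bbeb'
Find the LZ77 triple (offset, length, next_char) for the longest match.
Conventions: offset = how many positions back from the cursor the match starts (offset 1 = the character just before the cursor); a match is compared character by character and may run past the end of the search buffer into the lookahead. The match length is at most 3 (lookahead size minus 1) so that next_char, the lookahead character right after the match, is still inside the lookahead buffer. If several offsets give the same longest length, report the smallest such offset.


Try each offset into the search buffer:
  offset=1 (pos 6, char 'f'): match length 0
  offset=2 (pos 5, char 'e'): match length 0
  offset=3 (pos 4, char 'b'): match length 1
  offset=4 (pos 3, char 'b'): match length 3
  offset=5 (pos 2, char 'f'): match length 0
  offset=6 (pos 1, char 'e'): match length 0
  offset=7 (pos 0, char 'b'): match length 1
Longest match has length 3 at offset 4.
next_char = character at position 7 + 3 = 10 -> 'b'

Best match: offset=4, length=3 (matching 'bbe' starting at position 3)
LZ77 triple: (4, 3, 'b')


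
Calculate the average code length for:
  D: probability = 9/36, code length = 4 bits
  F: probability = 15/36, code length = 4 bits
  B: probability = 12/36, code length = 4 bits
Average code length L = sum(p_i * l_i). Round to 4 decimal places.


Weighted contributions p_i * l_i:
  D: (9/36) * 4 = 36/36
  F: (15/36) * 4 = 60/36
  B: (12/36) * 4 = 48/36
Sum = (36 + 60 + 48)/36 = 144/36

L = 144/36 = 4.0000 bits/symbol


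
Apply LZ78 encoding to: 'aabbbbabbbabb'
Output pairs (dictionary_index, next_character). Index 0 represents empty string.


LZ78 encoding steps:
Dictionary: {0: ''}
Step 1: w='' (idx 0), next='a' -> output (0, 'a'), add 'a' as idx 1
Step 2: w='a' (idx 1), next='b' -> output (1, 'b'), add 'ab' as idx 2
Step 3: w='' (idx 0), next='b' -> output (0, 'b'), add 'b' as idx 3
Step 4: w='b' (idx 3), next='b' -> output (3, 'b'), add 'bb' as idx 4
Step 5: w='ab' (idx 2), next='b' -> output (2, 'b'), add 'abb' as idx 5
Step 6: w='b' (idx 3), next='a' -> output (3, 'a'), add 'ba' as idx 6
Step 7: w='bb' (idx 4), end of input -> output (4, '')


Encoded: [(0, 'a'), (1, 'b'), (0, 'b'), (3, 'b'), (2, 'b'), (3, 'a'), (4, '')]


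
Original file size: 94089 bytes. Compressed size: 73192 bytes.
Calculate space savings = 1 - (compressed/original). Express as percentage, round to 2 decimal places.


ratio = compressed/original = 73192/94089 = 0.777902
savings = 1 - ratio = 1 - 0.777902 = 0.222098
as a percentage: 0.222098 * 100 = 22.21%

Space savings = 1 - 73192/94089 = 22.21%


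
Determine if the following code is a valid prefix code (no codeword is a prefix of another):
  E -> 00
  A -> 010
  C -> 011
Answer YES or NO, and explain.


Checking each pair (does one codeword prefix another?):
  E='00' vs A='010': no prefix
  E='00' vs C='011': no prefix
  A='010' vs E='00': no prefix
  A='010' vs C='011': no prefix
  C='011' vs E='00': no prefix
  C='011' vs A='010': no prefix
No violation found over all pairs.

YES -- this is a valid prefix code. No codeword is a prefix of any other codeword.


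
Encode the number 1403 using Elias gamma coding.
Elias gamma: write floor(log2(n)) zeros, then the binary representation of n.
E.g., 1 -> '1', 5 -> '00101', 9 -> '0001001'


num_bits = floor(log2(1403)) + 1 = 11
leading_zeros = num_bits - 1 = 10
binary(1403) = 10101111011

Elias gamma(1403) = '0000000000' + '10101111011' = 000000000010101111011 (21 bits)


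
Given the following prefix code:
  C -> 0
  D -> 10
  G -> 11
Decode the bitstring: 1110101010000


Decoding step by step:
Bits 11 -> G
Bits 10 -> D
Bits 10 -> D
Bits 10 -> D
Bits 10 -> D
Bits 0 -> C
Bits 0 -> C
Bits 0 -> C


Decoded message: GDDDDCCC


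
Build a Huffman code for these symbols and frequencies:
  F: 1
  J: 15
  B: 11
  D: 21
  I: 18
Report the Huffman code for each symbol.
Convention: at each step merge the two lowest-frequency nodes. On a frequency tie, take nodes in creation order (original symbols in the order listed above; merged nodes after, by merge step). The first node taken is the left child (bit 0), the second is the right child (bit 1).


Huffman tree construction:
Step 1: Merge F(1) + B(11) = 12
Step 2: Merge (F+B)(12) + J(15) = 27
Step 3: Merge I(18) + D(21) = 39
Step 4: Merge ((F+B)+J)(27) + (I+D)(39) = 66
Read each symbol's code off the tree from the root (left child = 0, right child = 1).

Codes:
  F: 000 (length 3)
  J: 01 (length 2)
  B: 001 (length 3)
  D: 11 (length 2)
  I: 10 (length 2)
Average code length: 144/66 = 2.1818 bits/symbol


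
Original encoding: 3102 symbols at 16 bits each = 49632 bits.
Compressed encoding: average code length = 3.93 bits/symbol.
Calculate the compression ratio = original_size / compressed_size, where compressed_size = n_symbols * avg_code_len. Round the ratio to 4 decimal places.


original_size = n_symbols * orig_bits = 3102 * 16 = 49632 bits
compressed_size = n_symbols * avg_code_len = 3102 * 3.93 = 12190.86 bits
ratio = original_size / compressed_size = 49632 / 12190.86 = 4.0712

Compression ratio = 4.0712


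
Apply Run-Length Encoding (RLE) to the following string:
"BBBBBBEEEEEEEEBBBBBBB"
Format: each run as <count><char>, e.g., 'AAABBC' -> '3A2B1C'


Scanning runs left to right:
  i=0: run of 'B' x 6 -> '6B'
  i=6: run of 'E' x 8 -> '8E'
  i=14: run of 'B' x 7 -> '7B'

RLE = 6B8E7B


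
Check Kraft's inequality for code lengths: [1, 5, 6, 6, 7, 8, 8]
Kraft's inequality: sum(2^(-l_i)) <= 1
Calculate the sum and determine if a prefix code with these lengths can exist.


Sum = 2^(-1) + 2^(-5) + 2^(-6) + 2^(-6) + 2^(-7) + 2^(-8) + 2^(-8)
    = 0.5 + 0.03125 + 0.015625 + 0.015625 + 0.0078125 + 0.00390625 + 0.00390625
    = 148/256 = 0.578125
Since 0.578125 <= 1, Kraft's inequality IS satisfied.
A prefix code with these lengths CAN exist.

Kraft sum = 0.578125. Satisfied.


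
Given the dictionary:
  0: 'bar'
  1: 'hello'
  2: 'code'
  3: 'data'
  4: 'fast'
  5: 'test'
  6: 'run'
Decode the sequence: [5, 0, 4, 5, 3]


Look up each index in the dictionary:
  5 -> 'test'
  0 -> 'bar'
  4 -> 'fast'
  5 -> 'test'
  3 -> 'data'

Decoded: "test bar fast test data"


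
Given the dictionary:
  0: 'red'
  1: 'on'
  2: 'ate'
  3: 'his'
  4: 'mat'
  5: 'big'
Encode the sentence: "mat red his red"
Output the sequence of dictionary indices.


Look up each word in the dictionary:
  'mat' -> 4
  'red' -> 0
  'his' -> 3
  'red' -> 0

Encoded: [4, 0, 3, 0]


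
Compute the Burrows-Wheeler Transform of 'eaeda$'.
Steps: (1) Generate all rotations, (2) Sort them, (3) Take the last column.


Rotations (sorted):
  0: $eaeda -> last char: a
  1: a$eaed -> last char: d
  2: aeda$e -> last char: e
  3: da$eae -> last char: e
  4: eaeda$ -> last char: $
  5: eda$ea -> last char: a


BWT = adee$a


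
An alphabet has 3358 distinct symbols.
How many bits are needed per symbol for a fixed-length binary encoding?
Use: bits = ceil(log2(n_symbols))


log2(3358) = 11.7134
Bracket: 2^11 = 2048 < 3358 <= 2^12 = 4096
So ceil(log2(3358)) = 12

bits = ceil(log2(3358)) = ceil(11.7134) = 12 bits


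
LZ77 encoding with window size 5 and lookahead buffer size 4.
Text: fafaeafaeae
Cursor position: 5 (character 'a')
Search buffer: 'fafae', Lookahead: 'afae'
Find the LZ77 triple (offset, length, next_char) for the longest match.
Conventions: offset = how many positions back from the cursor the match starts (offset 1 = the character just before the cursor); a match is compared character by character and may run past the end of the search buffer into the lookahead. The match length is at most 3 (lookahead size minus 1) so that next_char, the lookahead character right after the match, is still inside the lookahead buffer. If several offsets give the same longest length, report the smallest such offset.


Try each offset into the search buffer:
  offset=1 (pos 4, char 'e'): match length 0
  offset=2 (pos 3, char 'a'): match length 1
  offset=3 (pos 2, char 'f'): match length 0
  offset=4 (pos 1, char 'a'): match length 3
  offset=5 (pos 0, char 'f'): match length 0
Longest match has length 3 at offset 4.
next_char = character at position 5 + 3 = 8 -> 'e'

Best match: offset=4, length=3 (matching 'afa' starting at position 1)
LZ77 triple: (4, 3, 'e')


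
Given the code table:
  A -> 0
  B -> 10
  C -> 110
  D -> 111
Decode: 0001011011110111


Decoding:
0 -> A
0 -> A
0 -> A
10 -> B
110 -> C
111 -> D
10 -> B
111 -> D


Result: AAABCDBD


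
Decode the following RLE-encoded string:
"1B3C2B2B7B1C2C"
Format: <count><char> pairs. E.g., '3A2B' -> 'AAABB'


Expanding each <count><char> pair:
  1B -> 'B'
  3C -> 'CCC'
  2B -> 'BB'
  2B -> 'BB'
  7B -> 'BBBBBBB'
  1C -> 'C'
  2C -> 'CC'

Decoded = BCCCBBBBBBBBBBBCCC


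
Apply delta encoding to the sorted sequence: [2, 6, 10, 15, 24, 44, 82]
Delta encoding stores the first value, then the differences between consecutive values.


First value: 2
Deltas:
  6 - 2 = 4
  10 - 6 = 4
  15 - 10 = 5
  24 - 15 = 9
  44 - 24 = 20
  82 - 44 = 38


Delta encoded: [2, 4, 4, 5, 9, 20, 38]


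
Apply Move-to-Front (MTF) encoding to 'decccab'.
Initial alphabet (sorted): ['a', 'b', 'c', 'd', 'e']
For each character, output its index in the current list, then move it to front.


MTF encoding:
'd': index 3 in ['a', 'b', 'c', 'd', 'e'] -> ['d', 'a', 'b', 'c', 'e']
'e': index 4 in ['d', 'a', 'b', 'c', 'e'] -> ['e', 'd', 'a', 'b', 'c']
'c': index 4 in ['e', 'd', 'a', 'b', 'c'] -> ['c', 'e', 'd', 'a', 'b']
'c': index 0 in ['c', 'e', 'd', 'a', 'b'] -> ['c', 'e', 'd', 'a', 'b']
'c': index 0 in ['c', 'e', 'd', 'a', 'b'] -> ['c', 'e', 'd', 'a', 'b']
'a': index 3 in ['c', 'e', 'd', 'a', 'b'] -> ['a', 'c', 'e', 'd', 'b']
'b': index 4 in ['a', 'c', 'e', 'd', 'b'] -> ['b', 'a', 'c', 'e', 'd']


Output: [3, 4, 4, 0, 0, 3, 4]


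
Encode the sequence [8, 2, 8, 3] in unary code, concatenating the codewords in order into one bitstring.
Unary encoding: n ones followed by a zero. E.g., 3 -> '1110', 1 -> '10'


Encode each number as n ones followed by a terminating 0:
  8 -> 111111110 (9 bits)
  2 -> 110 (3 bits)
  8 -> 111111110 (9 bits)
  3 -> 1110 (4 bits)
Total length = 9 + 3 + 9 + 4 = 25 bits.

Unary([8, 2, 8, 3]) = 1111111101101111111101110 (25 bits)


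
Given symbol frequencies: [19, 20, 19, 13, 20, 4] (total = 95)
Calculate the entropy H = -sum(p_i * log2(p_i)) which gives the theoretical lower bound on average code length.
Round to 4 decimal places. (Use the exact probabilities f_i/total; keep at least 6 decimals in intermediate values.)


Per-symbol terms -p_i * log2(p_i) with p_i = f_i/95:
  p = 19/95 = 0.200000: log2(p) = -2.321928, -p*log2(p) = 0.464386
  p = 20/95 = 0.210526: log2(p) = -2.247928, -p*log2(p) = 0.473248
  p = 19/95 = 0.200000: log2(p) = -2.321928, -p*log2(p) = 0.464386
  p = 13/95 = 0.136842: log2(p) = -2.869416, -p*log2(p) = 0.392657
  p = 20/95 = 0.210526: log2(p) = -2.247928, -p*log2(p) = 0.473248
  p = 4/95 = 0.042105: log2(p) = -4.569856, -p*log2(p) = 0.192415
H = 0.464386 + 0.473248 + 0.464386 + 0.392657 + 0.473248 + 0.192415 = 2.460340

H = 2.4603 bits/symbol


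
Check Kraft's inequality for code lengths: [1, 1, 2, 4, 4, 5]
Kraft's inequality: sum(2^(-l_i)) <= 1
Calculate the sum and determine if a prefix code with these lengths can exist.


Sum = 2^(-1) + 2^(-1) + 2^(-2) + 2^(-4) + 2^(-4) + 2^(-5)
    = 0.5 + 0.5 + 0.25 + 0.0625 + 0.0625 + 0.03125
    = 45/32 = 1.40625
Since 1.40625 > 1, Kraft's inequality is NOT satisfied.
A prefix code with these lengths CANNOT exist.

Kraft sum = 1.40625. Not satisfied.


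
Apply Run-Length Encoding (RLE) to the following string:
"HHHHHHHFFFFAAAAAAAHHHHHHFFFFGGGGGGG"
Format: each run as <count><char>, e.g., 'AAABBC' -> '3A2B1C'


Scanning runs left to right:
  i=0: run of 'H' x 7 -> '7H'
  i=7: run of 'F' x 4 -> '4F'
  i=11: run of 'A' x 7 -> '7A'
  i=18: run of 'H' x 6 -> '6H'
  i=24: run of 'F' x 4 -> '4F'
  i=28: run of 'G' x 7 -> '7G'

RLE = 7H4F7A6H4F7G


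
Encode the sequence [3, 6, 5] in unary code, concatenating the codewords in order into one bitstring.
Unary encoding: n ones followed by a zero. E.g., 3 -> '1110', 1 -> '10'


Encode each number as n ones followed by a terminating 0:
  3 -> 1110 (4 bits)
  6 -> 1111110 (7 bits)
  5 -> 111110 (6 bits)
Total length = 4 + 7 + 6 = 17 bits.

Unary([3, 6, 5]) = 11101111110111110 (17 bits)


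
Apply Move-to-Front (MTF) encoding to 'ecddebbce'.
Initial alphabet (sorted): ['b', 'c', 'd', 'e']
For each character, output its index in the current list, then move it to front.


MTF encoding:
'e': index 3 in ['b', 'c', 'd', 'e'] -> ['e', 'b', 'c', 'd']
'c': index 2 in ['e', 'b', 'c', 'd'] -> ['c', 'e', 'b', 'd']
'd': index 3 in ['c', 'e', 'b', 'd'] -> ['d', 'c', 'e', 'b']
'd': index 0 in ['d', 'c', 'e', 'b'] -> ['d', 'c', 'e', 'b']
'e': index 2 in ['d', 'c', 'e', 'b'] -> ['e', 'd', 'c', 'b']
'b': index 3 in ['e', 'd', 'c', 'b'] -> ['b', 'e', 'd', 'c']
'b': index 0 in ['b', 'e', 'd', 'c'] -> ['b', 'e', 'd', 'c']
'c': index 3 in ['b', 'e', 'd', 'c'] -> ['c', 'b', 'e', 'd']
'e': index 2 in ['c', 'b', 'e', 'd'] -> ['e', 'c', 'b', 'd']


Output: [3, 2, 3, 0, 2, 3, 0, 3, 2]


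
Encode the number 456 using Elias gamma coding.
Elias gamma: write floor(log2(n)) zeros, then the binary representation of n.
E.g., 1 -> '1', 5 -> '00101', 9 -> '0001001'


num_bits = floor(log2(456)) + 1 = 9
leading_zeros = num_bits - 1 = 8
binary(456) = 111001000

Elias gamma(456) = '00000000' + '111001000' = 00000000111001000 (17 bits)


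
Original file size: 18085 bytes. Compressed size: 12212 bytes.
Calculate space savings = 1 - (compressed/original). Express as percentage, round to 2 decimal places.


ratio = compressed/original = 12212/18085 = 0.675256
savings = 1 - ratio = 1 - 0.675256 = 0.324744
as a percentage: 0.324744 * 100 = 32.47%

Space savings = 1 - 12212/18085 = 32.47%


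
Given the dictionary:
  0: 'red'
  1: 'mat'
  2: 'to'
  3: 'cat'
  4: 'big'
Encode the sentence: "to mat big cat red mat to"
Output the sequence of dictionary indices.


Look up each word in the dictionary:
  'to' -> 2
  'mat' -> 1
  'big' -> 4
  'cat' -> 3
  'red' -> 0
  'mat' -> 1
  'to' -> 2

Encoded: [2, 1, 4, 3, 0, 1, 2]
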